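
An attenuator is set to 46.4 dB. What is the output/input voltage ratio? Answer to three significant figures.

Voltage ratio = 10^(dB/20).
10^(-46.4/20) = 10^(-2.320) = 0.00479.

0.00479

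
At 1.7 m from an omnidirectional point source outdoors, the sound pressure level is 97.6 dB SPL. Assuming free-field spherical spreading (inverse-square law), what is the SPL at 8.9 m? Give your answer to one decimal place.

83.2 dB SPL

Free-field point source: level drops by 20·log₁₀ of the distance ratio.
ΔL = −20·log₁₀(8.9/1.7) = -14.38 dB, so L₂ = 97.6 + (-14.38) = 83.2 dB SPL.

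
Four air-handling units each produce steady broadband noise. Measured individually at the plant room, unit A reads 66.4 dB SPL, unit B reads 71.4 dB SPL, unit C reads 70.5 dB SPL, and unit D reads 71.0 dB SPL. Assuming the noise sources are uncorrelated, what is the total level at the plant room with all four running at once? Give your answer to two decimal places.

76.23 dB SPL

Add the sources as powers (linear), then convert back to dB:
L_total = 10·log₁₀(10^(66.4/10) + 10^(71.4/10) + 10^(70.5/10) + 10^(71.0/10)) = 10·log₁₀(41980000) = 76.23 dB SPL.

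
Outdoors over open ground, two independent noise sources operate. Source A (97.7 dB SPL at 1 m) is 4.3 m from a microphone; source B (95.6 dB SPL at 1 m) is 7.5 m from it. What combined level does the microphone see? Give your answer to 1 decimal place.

At the listener: L_A = 97.7 − 20·log₁₀(4.3) = 85.03 dB; L_B = 95.6 − 20·log₁₀(7.5) = 78.10 dB.
Combined: 10·log₁₀(10^(85.03/10)+10^(78.10/10)) = 85.8 dB SPL.

85.8 dB SPL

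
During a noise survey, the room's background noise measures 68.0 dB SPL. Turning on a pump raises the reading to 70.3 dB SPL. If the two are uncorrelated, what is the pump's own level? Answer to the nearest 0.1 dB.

Background correction is a power subtraction:
L_src = 10·log₁₀(10^(70.3/10) − 10^(68.0/10)) = 10·log₁₀(4406000) = 66.4 dB SPL.

66.4 dB SPL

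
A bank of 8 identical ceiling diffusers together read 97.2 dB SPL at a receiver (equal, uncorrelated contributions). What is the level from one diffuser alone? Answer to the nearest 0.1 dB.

88.2 dB SPL

8 equal incoherent sources add 10·log₁₀(8) = 9.03 dB over one source.
L_one = 97.2 − 9.03 = 88.2 dB SPL.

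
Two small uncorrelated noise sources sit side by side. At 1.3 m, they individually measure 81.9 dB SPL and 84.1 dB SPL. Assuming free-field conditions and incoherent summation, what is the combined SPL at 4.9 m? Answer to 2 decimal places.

74.62 dB SPL

Combined at 1.3 m: 10·log₁₀(10^(81.9/10)+10^(84.1/10)) = 86.148 dB SPL.
Then apply −20·log₁₀(4.9/1.3) = -11.525 dB → 74.62 dB SPL.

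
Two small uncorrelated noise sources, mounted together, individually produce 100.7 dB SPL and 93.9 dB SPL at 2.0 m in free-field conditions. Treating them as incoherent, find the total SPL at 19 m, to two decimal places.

Combined at 2.0 m: 10·log₁₀(10^(100.7/10)+10^(93.9/10)) = 101.524 dB SPL.
Then apply −20·log₁₀(19/2.0) = -19.554 dB → 81.97 dB SPL.

81.97 dB SPL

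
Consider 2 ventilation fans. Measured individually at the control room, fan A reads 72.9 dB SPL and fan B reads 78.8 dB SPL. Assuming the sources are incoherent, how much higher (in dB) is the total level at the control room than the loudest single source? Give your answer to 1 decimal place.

Uncorrelated sources add in intensity (power), not in dB.
L_total = 10·log₁₀(10^(72.9/10) + 10^(78.8/10)) = 79.79 dB SPL.
Excess over the loudest (78.8 dB): 79.79 − 78.8 = 1.0 dB.

1.0 dB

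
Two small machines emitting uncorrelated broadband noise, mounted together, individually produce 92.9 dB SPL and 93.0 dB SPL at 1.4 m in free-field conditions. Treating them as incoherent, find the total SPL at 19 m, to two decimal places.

73.31 dB SPL

Combined at 1.4 m: 10·log₁₀(10^(92.9/10)+10^(93.0/10)) = 95.961 dB SPL.
Then apply −20·log₁₀(19/1.4) = -22.653 dB → 73.31 dB SPL.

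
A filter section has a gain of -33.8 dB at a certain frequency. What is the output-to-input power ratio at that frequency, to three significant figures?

Power ratio = 10^(dB/10).
10^(-33.8/10) = 10^(-3.380) = 0.000417.

0.000417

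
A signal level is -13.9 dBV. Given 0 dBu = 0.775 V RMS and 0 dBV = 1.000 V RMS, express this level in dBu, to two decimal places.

The offset between the scales is 20·log₁₀(0.775/1.000) = −2.214 dB.
So dBu = -13.9 + 2.214 = -11.69 dBu.

-11.69 dBu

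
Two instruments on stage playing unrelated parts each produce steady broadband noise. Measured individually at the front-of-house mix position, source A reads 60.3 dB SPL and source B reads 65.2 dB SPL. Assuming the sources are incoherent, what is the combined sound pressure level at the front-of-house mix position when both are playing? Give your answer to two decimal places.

66.42 dB SPL

Add the sources as powers (linear), then convert back to dB:
L_total = 10·log₁₀(10^(60.3/10) + 10^(65.2/10)) = 10·log₁₀(4383000) = 66.42 dB SPL.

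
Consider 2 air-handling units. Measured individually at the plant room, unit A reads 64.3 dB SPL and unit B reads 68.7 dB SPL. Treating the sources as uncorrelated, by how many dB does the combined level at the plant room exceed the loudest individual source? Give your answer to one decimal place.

Add the sources as powers (linear), then convert back to dB:
L_total = 10·log₁₀(10^(64.3/10) + 10^(68.7/10)) = 70.05 dB SPL.
Excess over the loudest (68.7 dB): 70.05 − 68.7 = 1.3 dB.

1.3 dB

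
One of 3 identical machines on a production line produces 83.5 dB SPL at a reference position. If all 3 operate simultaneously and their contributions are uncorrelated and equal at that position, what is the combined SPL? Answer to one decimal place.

88.3 dB SPL

3 equal incoherent sources raise the level by 10·log₁₀(3) = 4.77 dB.
L_total = 83.5 + 4.77 = 88.3 dB SPL.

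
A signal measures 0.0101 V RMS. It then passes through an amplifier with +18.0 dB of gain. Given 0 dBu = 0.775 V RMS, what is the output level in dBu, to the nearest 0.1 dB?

Input level: 20·log₁₀(0.0101/0.775) = -37.70 dBu.
Output: -37.70 + 18.0 = -19.7 dBu.

-19.7 dBu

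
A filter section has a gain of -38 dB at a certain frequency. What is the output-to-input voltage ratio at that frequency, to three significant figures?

Voltage ratio = 10^(dB/20).
10^(-38/20) = 10^(-1.900) = 0.0126.

0.0126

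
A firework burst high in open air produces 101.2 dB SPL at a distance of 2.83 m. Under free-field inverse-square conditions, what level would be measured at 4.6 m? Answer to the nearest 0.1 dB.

97.0 dB SPL

Inverse-square spreading gives ΔL = −20·log₁₀(d₂/d₁).
ΔL = −20·log₁₀(4.6/2.83) = -4.22 dB, so L₂ = 101.2 + (-4.22) = 97.0 dB SPL.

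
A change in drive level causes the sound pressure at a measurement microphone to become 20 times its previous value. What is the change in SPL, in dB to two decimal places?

26.02 dB

Sound pressure is an amplitude quantity: ΔL = 20·log₁₀(p₂/p₁).
20·log₁₀(20) = 26.02 dB.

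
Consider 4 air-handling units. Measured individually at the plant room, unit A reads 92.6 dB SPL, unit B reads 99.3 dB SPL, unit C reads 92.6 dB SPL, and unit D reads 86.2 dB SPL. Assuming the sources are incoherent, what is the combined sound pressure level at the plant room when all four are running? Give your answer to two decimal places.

100.99 dB SPL

Uncorrelated sources add in intensity (power), not in dB.
L_total = 10·log₁₀(10^(92.6/10) + 10^(99.3/10) + 10^(92.6/10) + 10^(86.2/10)) = 10·log₁₀(12568000000) = 100.99 dB SPL.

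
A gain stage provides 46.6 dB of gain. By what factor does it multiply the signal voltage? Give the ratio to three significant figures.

Voltage ratio = 10^(dB/20).
10^(46.6/20) = 10^(2.330) = 214.

214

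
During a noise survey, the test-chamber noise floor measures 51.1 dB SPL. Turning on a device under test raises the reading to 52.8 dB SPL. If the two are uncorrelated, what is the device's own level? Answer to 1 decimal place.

47.9 dB SPL

Background correction is a power subtraction:
L_src = 10·log₁₀(10^(52.8/10) − 10^(51.1/10)) = 10·log₁₀(61720) = 47.9 dB SPL.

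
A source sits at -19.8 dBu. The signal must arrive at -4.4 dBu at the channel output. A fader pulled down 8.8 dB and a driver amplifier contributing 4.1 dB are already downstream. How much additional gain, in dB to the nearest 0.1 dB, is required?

20.1 dB

The required make-up gain is the shortfall in the dB sum.
G = -4.4 − (-19.8) + 8.8 − 4.1 = 20.1 dB.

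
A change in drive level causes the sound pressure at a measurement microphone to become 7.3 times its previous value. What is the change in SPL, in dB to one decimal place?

SPL change from a pressure ratio uses the 20·log₁₀ form:
20·log₁₀(7.3) = 17.3 dB.

17.3 dB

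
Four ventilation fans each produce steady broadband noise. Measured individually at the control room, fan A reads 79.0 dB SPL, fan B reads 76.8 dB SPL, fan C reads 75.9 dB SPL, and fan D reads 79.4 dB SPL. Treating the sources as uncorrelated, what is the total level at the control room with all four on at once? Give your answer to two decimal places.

Uncorrelated sources add in intensity (power), not in dB.
L_total = 10·log₁₀(10^(79.0/10) + 10^(76.8/10) + 10^(75.9/10) + 10^(79.4/10)) = 10·log₁₀(253300000) = 84.04 dB SPL.

84.04 dB SPL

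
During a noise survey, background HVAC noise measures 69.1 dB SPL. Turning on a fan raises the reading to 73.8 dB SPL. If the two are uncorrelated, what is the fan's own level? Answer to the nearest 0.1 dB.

72.0 dB SPL

Remove the background by subtracting linear intensities:
L_src = 10·log₁₀(10^(73.8/10) − 10^(69.1/10)) = 10·log₁₀(15860000) = 72.0 dB SPL.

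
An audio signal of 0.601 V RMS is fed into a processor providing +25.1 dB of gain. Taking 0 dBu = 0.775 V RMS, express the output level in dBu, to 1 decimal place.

+22.9 dBu

Input level: 20·log₁₀(0.601/0.775) = -2.21 dBu.
Output: -2.21 + 25.1 = +22.9 dBu.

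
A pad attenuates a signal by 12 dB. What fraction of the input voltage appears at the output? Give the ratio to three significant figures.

0.251

Voltage ratio = 10^(dB/20).
10^(-12/20) = 10^(-0.6000) = 0.251.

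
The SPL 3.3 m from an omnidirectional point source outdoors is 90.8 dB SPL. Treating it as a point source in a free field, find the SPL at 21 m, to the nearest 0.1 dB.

74.7 dB SPL

Inverse-square spreading gives ΔL = −20·log₁₀(d₂/d₁).
ΔL = −20·log₁₀(21/3.3) = -16.07 dB, so L₂ = 90.8 + (-16.07) = 74.7 dB SPL.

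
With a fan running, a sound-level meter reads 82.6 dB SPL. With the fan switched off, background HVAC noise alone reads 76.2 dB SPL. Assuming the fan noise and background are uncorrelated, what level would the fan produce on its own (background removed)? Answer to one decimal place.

Remove the background by subtracting linear intensities:
L_src = 10·log₁₀(10^(82.6/10) − 10^(76.2/10)) = 10·log₁₀(140300000) = 81.5 dB SPL.

81.5 dB SPL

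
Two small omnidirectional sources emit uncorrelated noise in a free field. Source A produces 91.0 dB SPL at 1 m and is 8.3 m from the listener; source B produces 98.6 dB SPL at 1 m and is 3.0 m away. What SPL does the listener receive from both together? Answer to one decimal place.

At the listener: L_A = 91.0 − 20·log₁₀(8.3) = 72.62 dB; L_B = 98.6 − 20·log₁₀(3.0) = 89.06 dB.
Combined: 10·log₁₀(10^(72.62/10)+10^(89.06/10)) = 89.2 dB SPL.

89.2 dB SPL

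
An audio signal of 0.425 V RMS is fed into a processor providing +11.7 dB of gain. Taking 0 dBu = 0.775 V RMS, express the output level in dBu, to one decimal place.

+6.5 dBu

Input level: 20·log₁₀(0.425/0.775) = -5.22 dBu.
Output: -5.22 + 11.7 = +6.5 dBu.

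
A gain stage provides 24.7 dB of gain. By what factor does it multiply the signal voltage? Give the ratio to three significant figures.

Voltage ratio = 10^(dB/20).
10^(24.7/20) = 10^(1.235) = 17.2.

17.2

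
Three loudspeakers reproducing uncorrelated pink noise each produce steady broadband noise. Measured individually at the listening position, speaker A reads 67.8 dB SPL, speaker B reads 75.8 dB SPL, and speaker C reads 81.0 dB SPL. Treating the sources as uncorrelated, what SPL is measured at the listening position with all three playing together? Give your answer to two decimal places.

Add the sources as powers (linear), then convert back to dB:
L_total = 10·log₁₀(10^(67.8/10) + 10^(75.8/10) + 10^(81.0/10)) = 10·log₁₀(169900000) = 82.30 dB SPL.

82.30 dB SPL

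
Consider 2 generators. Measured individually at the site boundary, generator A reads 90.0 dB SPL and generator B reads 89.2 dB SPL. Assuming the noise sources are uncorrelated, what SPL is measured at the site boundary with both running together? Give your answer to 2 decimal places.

Uncorrelated sources add in intensity (power), not in dB.
L_total = 10·log₁₀(10^(90.0/10) + 10^(89.2/10)) = 10·log₁₀(1832000000) = 92.63 dB SPL.

92.63 dB SPL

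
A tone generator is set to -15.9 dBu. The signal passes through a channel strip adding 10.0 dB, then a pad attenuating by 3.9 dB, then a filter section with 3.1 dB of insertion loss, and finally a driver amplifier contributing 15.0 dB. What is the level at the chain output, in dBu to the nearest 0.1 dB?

+2.1 dBu

Gain stages sum in dB:
-15.9 + 10.0 − 3.9 − 3.1 + 15.0 = +2.1 dBu.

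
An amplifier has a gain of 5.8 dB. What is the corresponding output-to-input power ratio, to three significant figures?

Power ratio = 10^(dB/10).
10^(5.8/10) = 10^(0.5800) = 3.80.

3.80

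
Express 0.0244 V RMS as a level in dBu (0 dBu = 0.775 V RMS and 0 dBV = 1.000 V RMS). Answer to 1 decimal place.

dBu = 20·log₁₀(V / 0.775 V).
20·log₁₀(0.0244/0.775) = -30.0 dBu.

-30.0 dBu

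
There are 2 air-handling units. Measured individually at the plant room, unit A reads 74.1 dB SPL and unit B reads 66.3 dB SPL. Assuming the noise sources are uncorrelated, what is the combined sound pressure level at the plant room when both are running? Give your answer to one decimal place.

Add the sources as powers (linear), then convert back to dB:
L_total = 10·log₁₀(10^(74.1/10) + 10^(66.3/10)) = 10·log₁₀(29970000) = 74.8 dB SPL.

74.8 dB SPL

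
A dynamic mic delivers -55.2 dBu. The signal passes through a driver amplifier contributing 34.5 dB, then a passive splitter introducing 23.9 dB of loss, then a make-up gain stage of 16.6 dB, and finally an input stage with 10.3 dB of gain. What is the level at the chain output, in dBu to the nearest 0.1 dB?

-17.7 dBu

Gain stages sum in dB:
-55.2 + 34.5 − 23.9 + 16.6 + 10.3 = -17.7 dBu.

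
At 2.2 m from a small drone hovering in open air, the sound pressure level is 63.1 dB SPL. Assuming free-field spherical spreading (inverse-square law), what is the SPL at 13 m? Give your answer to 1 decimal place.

Free-field point source: level drops by 20·log₁₀ of the distance ratio.
ΔL = −20·log₁₀(13/2.2) = -15.43 dB, so L₂ = 63.1 + (-15.43) = 47.7 dB SPL.

47.7 dB SPL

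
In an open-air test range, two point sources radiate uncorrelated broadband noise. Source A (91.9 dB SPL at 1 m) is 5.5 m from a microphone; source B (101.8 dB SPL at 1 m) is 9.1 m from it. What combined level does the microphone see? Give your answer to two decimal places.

At the listener: L_A = 91.9 − 20·log₁₀(5.5) = 77.093 dB; L_B = 101.8 − 20·log₁₀(9.1) = 82.619 dB.
Combined: 10·log₁₀(10^(77.093/10)+10^(82.619/10)) = 83.69 dB SPL.

83.69 dB SPL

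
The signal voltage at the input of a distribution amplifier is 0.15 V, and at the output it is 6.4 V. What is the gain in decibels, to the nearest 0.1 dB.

For a voltage ratio, dB = 20·log₁₀(V₂/V₁).
20·log₁₀(6.4/0.15) = 20·log₁₀(42.67) = 32.6 dB.

32.6 dB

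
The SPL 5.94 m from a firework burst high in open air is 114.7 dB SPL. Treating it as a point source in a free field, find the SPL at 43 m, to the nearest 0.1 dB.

Inverse-square spreading gives ΔL = −20·log₁₀(d₂/d₁).
ΔL = −20·log₁₀(43/5.94) = -17.19 dB, so L₂ = 114.7 + (-17.19) = 97.5 dB SPL.

97.5 dB SPL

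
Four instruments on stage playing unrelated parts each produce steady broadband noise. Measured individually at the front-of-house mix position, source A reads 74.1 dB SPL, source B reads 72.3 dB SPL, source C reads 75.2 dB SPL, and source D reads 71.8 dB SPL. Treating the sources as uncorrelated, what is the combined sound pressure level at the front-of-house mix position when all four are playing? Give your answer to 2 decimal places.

Incoherent sources sum as intensities:
L_total = 10·log₁₀(10^(74.1/10) + 10^(72.3/10) + 10^(75.2/10) + 10^(71.8/10)) = 10·log₁₀(90940000) = 79.59 dB SPL.

79.59 dB SPL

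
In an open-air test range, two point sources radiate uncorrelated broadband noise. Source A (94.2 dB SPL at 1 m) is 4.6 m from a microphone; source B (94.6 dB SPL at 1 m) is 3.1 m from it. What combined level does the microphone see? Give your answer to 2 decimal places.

86.28 dB SPL

At the listener: L_A = 94.2 − 20·log₁₀(4.6) = 80.945 dB; L_B = 94.6 − 20·log₁₀(3.1) = 84.773 dB.
Combined: 10·log₁₀(10^(80.945/10)+10^(84.773/10)) = 86.28 dB SPL.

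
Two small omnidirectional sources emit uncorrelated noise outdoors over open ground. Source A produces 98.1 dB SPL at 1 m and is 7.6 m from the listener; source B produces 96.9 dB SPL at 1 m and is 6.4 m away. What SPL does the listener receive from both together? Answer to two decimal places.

83.64 dB SPL

At the listener: L_A = 98.1 − 20·log₁₀(7.6) = 80.484 dB; L_B = 96.9 − 20·log₁₀(6.4) = 80.776 dB.
Combined: 10·log₁₀(10^(80.484/10)+10^(80.776/10)) = 83.64 dB SPL.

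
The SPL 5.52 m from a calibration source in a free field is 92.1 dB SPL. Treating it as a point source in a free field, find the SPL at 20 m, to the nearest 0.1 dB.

Free-field point source: level drops by 20·log₁₀ of the distance ratio.
ΔL = −20·log₁₀(20/5.52) = -11.18 dB, so L₂ = 92.1 + (-11.18) = 80.9 dB SPL.

80.9 dB SPL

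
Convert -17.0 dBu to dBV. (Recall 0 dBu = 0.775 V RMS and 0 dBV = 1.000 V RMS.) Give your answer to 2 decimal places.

-19.21 dBV

The offset between the scales is 20·log₁₀(0.775/1.000) = −2.214 dB.
So dBV = -17.0 − 2.214 = -19.21 dBV.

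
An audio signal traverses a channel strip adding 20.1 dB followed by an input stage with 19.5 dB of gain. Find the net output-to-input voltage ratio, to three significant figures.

95.5

Net gain = 20.1 + 19.5 = 39.6 dB.
Voltage ratio = 10^(39.6/20) = 95.5.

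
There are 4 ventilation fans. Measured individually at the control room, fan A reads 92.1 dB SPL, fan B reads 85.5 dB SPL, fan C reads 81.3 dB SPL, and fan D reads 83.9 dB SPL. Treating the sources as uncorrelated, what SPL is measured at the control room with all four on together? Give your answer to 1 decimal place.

93.7 dB SPL

Uncorrelated sources add in intensity (power), not in dB.
L_total = 10·log₁₀(10^(92.1/10) + 10^(85.5/10) + 10^(81.3/10) + 10^(83.9/10)) = 10·log₁₀(2357000000) = 93.7 dB SPL.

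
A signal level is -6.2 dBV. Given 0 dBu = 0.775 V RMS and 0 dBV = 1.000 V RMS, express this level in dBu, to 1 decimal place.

The offset between the scales is 20·log₁₀(0.775/1.000) = −2.214 dB.
So dBu = -6.2 + 2.214 = -4.0 dBu.

-4.0 dBu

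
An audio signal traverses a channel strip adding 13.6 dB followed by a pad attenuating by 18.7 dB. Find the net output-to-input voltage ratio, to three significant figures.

0.556

Net gain = 13.6 + (−18.7) = -5.1 dB.
Voltage ratio = 10^(-5.1/20) = 0.556.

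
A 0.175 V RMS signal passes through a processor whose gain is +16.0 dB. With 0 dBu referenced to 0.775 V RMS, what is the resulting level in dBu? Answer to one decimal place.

Input level: 20·log₁₀(0.175/0.775) = -12.93 dBu.
Output: -12.93 + 16.0 = +3.1 dBu.

+3.1 dBu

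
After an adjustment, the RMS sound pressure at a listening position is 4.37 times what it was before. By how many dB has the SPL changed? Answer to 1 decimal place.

SPL change from a pressure ratio uses the 20·log₁₀ form:
20·log₁₀(4.37) = 12.8 dB.

12.8 dB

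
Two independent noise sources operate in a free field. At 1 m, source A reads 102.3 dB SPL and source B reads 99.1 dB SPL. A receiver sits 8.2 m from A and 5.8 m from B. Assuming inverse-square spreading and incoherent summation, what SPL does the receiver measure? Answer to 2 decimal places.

At the listener: L_A = 102.3 − 20·log₁₀(8.2) = 84.024 dB; L_B = 99.1 − 20·log₁₀(5.8) = 83.831 dB.
Combined: 10·log₁₀(10^(84.024/10)+10^(83.831/10)) = 86.94 dB SPL.

86.94 dB SPL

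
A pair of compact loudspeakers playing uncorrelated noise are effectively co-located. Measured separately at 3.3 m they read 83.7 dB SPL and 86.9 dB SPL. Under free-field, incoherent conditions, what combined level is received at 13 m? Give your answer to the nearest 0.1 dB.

76.7 dB SPL

Combined at 3.3 m: 10·log₁₀(10^(83.7/10)+10^(86.9/10)) = 88.60 dB SPL.
Then apply −20·log₁₀(13/3.3) = -11.91 dB → 76.7 dB SPL.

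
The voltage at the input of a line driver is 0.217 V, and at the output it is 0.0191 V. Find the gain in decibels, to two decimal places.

Voltage ratio → dB uses the 20·log₁₀ form:
20·log₁₀(0.0191/0.217) = 20·log₁₀(0.08802) = -21.11 dB.

-21.11 dB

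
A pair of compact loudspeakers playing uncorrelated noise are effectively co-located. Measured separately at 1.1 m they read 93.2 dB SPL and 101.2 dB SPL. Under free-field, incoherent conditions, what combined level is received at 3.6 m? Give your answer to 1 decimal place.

Combined at 1.1 m: 10·log₁₀(10^(93.2/10)+10^(101.2/10)) = 101.84 dB SPL.
Then apply −20·log₁₀(3.6/1.1) = -10.30 dB → 91.5 dB SPL.

91.5 dB SPL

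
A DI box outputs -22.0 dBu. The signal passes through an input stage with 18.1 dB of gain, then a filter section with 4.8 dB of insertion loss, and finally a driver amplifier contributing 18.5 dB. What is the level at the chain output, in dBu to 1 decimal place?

Gain stages sum in dB:
-22.0 + 18.1 − 4.8 + 18.5 = +9.8 dBu.

+9.8 dBu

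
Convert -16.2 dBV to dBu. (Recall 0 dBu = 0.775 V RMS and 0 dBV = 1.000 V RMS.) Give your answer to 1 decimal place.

The offset between the scales is 20·log₁₀(0.775/1.000) = −2.214 dB.
So dBu = -16.2 + 2.214 = -14.0 dBu.

-14.0 dBu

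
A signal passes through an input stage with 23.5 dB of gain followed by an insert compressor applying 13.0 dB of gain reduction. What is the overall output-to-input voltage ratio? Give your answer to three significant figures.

3.35

Net gain = 23.5 + (−13.0) = 10.5 dB.
Voltage ratio = 10^(10.5/20) = 3.35.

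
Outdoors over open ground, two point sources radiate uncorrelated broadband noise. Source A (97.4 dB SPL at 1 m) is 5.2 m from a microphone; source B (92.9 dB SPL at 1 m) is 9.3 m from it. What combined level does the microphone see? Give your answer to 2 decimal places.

83.54 dB SPL

At the listener: L_A = 97.4 − 20·log₁₀(5.2) = 83.080 dB; L_B = 92.9 − 20·log₁₀(9.3) = 73.530 dB.
Combined: 10·log₁₀(10^(83.080/10)+10^(73.530/10)) = 83.54 dB SPL.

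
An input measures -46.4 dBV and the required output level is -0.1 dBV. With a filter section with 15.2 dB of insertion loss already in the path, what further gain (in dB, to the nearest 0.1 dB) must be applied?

The required make-up gain is the shortfall in the dB sum.
G = -0.1 − (-46.4) + 15.2 = 61.5 dB.

61.5 dB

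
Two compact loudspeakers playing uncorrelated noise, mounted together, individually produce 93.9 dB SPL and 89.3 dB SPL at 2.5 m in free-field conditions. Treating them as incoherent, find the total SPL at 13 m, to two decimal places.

Combined at 2.5 m: 10·log₁₀(10^(93.9/10)+10^(89.3/10)) = 95.193 dB SPL.
Then apply −20·log₁₀(13/2.5) = -14.320 dB → 80.87 dB SPL.

80.87 dB SPL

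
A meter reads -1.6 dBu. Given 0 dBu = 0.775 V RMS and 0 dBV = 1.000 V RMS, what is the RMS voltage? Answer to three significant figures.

V = 0.775 V × 10^(-1.6/20).
= 0.775 × 0.8318 = 0.645 V.

0.645 V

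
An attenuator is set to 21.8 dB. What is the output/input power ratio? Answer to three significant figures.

0.00661

Power ratio = 10^(dB/10).
10^(-21.8/10) = 10^(-2.180) = 0.00661.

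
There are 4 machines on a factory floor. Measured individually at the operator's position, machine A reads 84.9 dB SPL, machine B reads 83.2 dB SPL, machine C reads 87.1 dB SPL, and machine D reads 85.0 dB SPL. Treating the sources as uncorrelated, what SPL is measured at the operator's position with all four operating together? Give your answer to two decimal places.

Add the sources as powers (linear), then convert back to dB:
L_total = 10·log₁₀(10^(84.9/10) + 10^(83.2/10) + 10^(87.1/10) + 10^(85.0/10)) = 10·log₁₀(1347000000) = 91.29 dB SPL.

91.29 dB SPL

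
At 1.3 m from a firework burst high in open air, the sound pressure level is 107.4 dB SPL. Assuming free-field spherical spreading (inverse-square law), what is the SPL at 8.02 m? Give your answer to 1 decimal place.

For a point source in a free field, ΔL = −20·log₁₀(d₂/d₁).
ΔL = −20·log₁₀(8.02/1.3) = -15.80 dB, so L₂ = 107.4 + (-15.80) = 91.6 dB SPL.

91.6 dB SPL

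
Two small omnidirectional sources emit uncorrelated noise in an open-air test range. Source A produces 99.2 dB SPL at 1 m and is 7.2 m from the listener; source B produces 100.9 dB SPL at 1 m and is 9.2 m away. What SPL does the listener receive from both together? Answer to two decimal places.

At the listener: L_A = 99.2 − 20·log₁₀(7.2) = 82.053 dB; L_B = 100.9 − 20·log₁₀(9.2) = 81.624 dB.
Combined: 10·log₁₀(10^(82.053/10)+10^(81.624/10)) = 84.85 dB SPL.

84.85 dB SPL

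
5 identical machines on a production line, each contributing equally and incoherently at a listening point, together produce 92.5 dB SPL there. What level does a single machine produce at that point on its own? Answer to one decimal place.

85.5 dB SPL

5 equal incoherent sources add 10·log₁₀(5) = 6.99 dB over one source.
L_one = 92.5 − 6.99 = 85.5 dB SPL.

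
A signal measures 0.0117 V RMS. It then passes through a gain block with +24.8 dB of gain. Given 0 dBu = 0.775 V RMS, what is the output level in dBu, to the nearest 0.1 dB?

Input level: 20·log₁₀(0.0117/0.775) = -36.42 dBu.
Output: -36.42 + 24.8 = -11.6 dBu.

-11.6 dBu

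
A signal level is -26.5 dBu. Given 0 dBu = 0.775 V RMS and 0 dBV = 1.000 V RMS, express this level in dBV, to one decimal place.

-28.7 dBV

The offset between the scales is 20·log₁₀(0.775/1.000) = −2.214 dB.
So dBV = -26.5 − 2.214 = -28.7 dBV.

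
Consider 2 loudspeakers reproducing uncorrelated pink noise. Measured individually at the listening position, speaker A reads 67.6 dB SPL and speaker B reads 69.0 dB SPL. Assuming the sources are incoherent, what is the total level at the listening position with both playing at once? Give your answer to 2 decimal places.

71.37 dB SPL

Uncorrelated sources add in intensity (power), not in dB.
L_total = 10·log₁₀(10^(67.6/10) + 10^(69.0/10)) = 10·log₁₀(13700000) = 71.37 dB SPL.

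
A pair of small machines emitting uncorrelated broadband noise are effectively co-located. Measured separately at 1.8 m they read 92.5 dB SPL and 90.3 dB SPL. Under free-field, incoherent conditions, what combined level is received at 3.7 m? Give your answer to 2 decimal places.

Combined at 1.8 m: 10·log₁₀(10^(92.5/10)+10^(90.3/10)) = 94.548 dB SPL.
Then apply −20·log₁₀(3.7/1.8) = -6.259 dB → 88.29 dB SPL.

88.29 dB SPL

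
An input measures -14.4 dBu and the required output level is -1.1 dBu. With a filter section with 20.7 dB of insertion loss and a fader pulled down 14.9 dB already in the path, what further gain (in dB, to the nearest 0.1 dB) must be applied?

48.9 dB

The required make-up gain is the shortfall in the dB sum.
G = -1.1 − (-14.4) + 20.7 + 14.9 = 48.9 dB.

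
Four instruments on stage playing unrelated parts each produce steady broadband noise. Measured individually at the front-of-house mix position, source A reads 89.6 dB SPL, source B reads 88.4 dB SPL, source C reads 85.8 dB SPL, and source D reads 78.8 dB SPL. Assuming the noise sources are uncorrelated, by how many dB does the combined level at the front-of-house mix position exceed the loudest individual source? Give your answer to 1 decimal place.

Add the sources as powers (linear), then convert back to dB:
L_total = 10·log₁₀(10^(89.6/10) + 10^(88.4/10) + 10^(85.8/10) + 10^(78.8/10)) = 93.14 dB SPL.
Excess over the loudest (89.6 dB): 93.14 − 89.6 = 3.5 dB.

3.5 dB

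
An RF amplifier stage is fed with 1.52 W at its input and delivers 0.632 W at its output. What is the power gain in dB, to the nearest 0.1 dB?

-3.8 dB

For a power ratio, dB = 10·log₁₀(P₂/P₁).
10·log₁₀(0.632/1.52) = 10·log₁₀(0.4158) = -3.8 dB.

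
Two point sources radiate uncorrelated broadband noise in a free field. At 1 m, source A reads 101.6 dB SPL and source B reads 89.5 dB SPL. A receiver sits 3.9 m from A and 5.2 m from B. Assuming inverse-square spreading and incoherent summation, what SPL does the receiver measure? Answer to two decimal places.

At the listener: L_A = 101.6 − 20·log₁₀(3.9) = 89.779 dB; L_B = 89.5 − 20·log₁₀(5.2) = 75.180 dB.
Combined: 10·log₁₀(10^(89.779/10)+10^(75.180/10)) = 89.93 dB SPL.

89.93 dB SPL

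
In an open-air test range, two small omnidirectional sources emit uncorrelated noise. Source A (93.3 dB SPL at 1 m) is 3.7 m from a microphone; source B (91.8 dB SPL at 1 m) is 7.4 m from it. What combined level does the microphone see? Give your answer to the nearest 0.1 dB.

At the listener: L_A = 93.3 − 20·log₁₀(3.7) = 81.94 dB; L_B = 91.8 − 20·log₁₀(7.4) = 74.42 dB.
Combined: 10·log₁₀(10^(81.94/10)+10^(74.42/10)) = 82.6 dB SPL.

82.6 dB SPL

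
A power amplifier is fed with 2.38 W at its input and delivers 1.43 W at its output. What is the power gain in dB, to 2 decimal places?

For a power ratio, dB = 10·log₁₀(P₂/P₁).
10·log₁₀(1.43/2.38) = 10·log₁₀(0.6008) = -2.21 dB.

-2.21 dB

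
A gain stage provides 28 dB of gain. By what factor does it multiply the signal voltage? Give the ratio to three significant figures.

25.1

Voltage ratio = 10^(dB/20).
10^(28/20) = 10^(1.400) = 25.1.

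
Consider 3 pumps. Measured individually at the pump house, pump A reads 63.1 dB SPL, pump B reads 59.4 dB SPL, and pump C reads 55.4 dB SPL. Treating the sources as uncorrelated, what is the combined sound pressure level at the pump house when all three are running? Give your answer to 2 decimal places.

65.13 dB SPL

Add the sources as powers (linear), then convert back to dB:
L_total = 10·log₁₀(10^(63.1/10) + 10^(59.4/10) + 10^(55.4/10)) = 10·log₁₀(3259000) = 65.13 dB SPL.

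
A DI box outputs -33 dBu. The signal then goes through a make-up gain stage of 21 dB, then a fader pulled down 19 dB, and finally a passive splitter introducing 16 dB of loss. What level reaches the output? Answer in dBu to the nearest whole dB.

In dB, series stages simply add:
-33 + 21 − 19 − 16 = -47 dBu.

-47 dBu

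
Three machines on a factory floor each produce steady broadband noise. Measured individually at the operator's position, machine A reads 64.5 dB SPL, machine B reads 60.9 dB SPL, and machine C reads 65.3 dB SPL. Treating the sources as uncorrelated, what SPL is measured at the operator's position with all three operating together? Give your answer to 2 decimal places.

Uncorrelated sources add in intensity (power), not in dB.
L_total = 10·log₁₀(10^(64.5/10) + 10^(60.9/10) + 10^(65.3/10)) = 10·log₁₀(7437000) = 68.71 dB SPL.

68.71 dB SPL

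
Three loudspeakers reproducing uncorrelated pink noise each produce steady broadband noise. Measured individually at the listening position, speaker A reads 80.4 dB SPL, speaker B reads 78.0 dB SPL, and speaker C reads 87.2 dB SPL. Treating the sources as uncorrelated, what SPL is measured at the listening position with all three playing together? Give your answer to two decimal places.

Incoherent sources sum as intensities:
L_total = 10·log₁₀(10^(80.4/10) + 10^(78.0/10) + 10^(87.2/10)) = 10·log₁₀(697600000) = 88.44 dB SPL.

88.44 dB SPL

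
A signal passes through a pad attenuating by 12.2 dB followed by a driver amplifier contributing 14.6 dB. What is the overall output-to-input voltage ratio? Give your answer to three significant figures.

1.32

Net gain = (−12.2) + 14.6 = 2.4 dB.
Voltage ratio = 10^(2.4/20) = 1.32.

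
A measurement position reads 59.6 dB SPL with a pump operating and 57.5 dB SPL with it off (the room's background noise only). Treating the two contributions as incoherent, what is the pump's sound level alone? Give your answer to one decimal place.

Background correction is a power subtraction:
L_src = 10·log₁₀(10^(59.6/10) − 10^(57.5/10)) = 10·log₁₀(349700) = 55.4 dB SPL.

55.4 dB SPL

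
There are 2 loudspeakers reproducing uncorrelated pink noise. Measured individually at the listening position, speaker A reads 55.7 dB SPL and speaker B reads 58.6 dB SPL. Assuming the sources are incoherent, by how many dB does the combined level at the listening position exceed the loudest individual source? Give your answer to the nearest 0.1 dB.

Add the sources as powers (linear), then convert back to dB:
L_total = 10·log₁₀(10^(55.7/10) + 10^(58.6/10)) = 60.40 dB SPL.
Excess over the loudest (58.6 dB): 60.40 − 58.6 = 1.8 dB.

1.8 dB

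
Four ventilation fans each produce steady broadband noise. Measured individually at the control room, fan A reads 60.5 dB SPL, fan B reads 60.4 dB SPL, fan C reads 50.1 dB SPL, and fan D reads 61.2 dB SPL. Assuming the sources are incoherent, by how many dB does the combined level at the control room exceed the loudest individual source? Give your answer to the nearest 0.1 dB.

4.4 dB

Uncorrelated sources add in intensity (power), not in dB.
L_total = 10·log₁₀(10^(60.5/10) + 10^(60.4/10) + 10^(50.1/10) + 10^(61.2/10)) = 65.61 dB SPL.
Excess over the loudest (61.2 dB): 65.61 − 61.2 = 4.4 dB.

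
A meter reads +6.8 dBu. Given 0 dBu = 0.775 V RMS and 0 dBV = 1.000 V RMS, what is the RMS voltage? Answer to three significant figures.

1.70 V

V = 0.775 V × 10^(+6.8/20).
= 0.775 × 2.188 = 1.70 V.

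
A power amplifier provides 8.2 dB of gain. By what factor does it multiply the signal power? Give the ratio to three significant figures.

6.61

Power ratio = 10^(dB/10).
10^(8.2/10) = 10^(0.8200) = 6.61.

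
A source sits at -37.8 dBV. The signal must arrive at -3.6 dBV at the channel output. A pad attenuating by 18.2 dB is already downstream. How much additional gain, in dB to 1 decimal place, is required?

52.4 dB

The required make-up gain is the shortfall in the dB sum.
G = -3.6 − (-37.8) + 18.2 = 52.4 dB.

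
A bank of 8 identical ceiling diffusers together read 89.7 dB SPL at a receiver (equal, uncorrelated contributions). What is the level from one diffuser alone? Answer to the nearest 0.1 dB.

80.7 dB SPL

8 equal incoherent sources add 10·log₁₀(8) = 9.03 dB over one source.
L_one = 89.7 − 9.03 = 80.7 dB SPL.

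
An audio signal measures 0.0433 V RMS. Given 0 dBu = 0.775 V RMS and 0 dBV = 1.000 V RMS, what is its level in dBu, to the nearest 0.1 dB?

dBu = 20·log₁₀(V / 0.775 V).
20·log₁₀(0.0433/0.775) = -25.1 dBu.

-25.1 dBu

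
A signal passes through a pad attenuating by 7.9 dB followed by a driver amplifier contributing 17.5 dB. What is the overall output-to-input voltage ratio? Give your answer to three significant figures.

3.02

Net gain = (−7.9) + 17.5 = 9.6 dB.
Voltage ratio = 10^(9.6/20) = 3.02.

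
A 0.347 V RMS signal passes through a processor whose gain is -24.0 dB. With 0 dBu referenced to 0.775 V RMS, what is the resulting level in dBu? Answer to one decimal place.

Input level: 20·log₁₀(0.347/0.775) = -6.98 dBu.
Output: -6.98 − 24.0 = -31.0 dBu.

-31.0 dBu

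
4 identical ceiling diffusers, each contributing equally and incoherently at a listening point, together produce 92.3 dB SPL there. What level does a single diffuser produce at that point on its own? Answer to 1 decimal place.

4 equal incoherent sources add 10·log₁₀(4) = 6.02 dB over one source.
L_one = 92.3 − 6.02 = 86.3 dB SPL.

86.3 dB SPL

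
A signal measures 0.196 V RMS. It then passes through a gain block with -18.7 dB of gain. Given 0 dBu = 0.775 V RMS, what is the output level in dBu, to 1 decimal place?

-30.6 dBu

Input level: 20·log₁₀(0.196/0.775) = -11.94 dBu.
Output: -11.94 − 18.7 = -30.6 dBu.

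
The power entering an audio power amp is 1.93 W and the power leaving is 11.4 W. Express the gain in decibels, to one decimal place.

Power ratio → dB uses the 10·log₁₀ form:
10·log₁₀(11.4/1.93) = 10·log₁₀(5.907) = 7.7 dB.

7.7 dB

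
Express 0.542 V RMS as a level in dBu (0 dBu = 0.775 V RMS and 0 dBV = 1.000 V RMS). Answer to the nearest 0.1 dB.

-3.1 dBu

dBu = 20·log₁₀(V / 0.775 V).
20·log₁₀(0.542/0.775) = -3.1 dBu.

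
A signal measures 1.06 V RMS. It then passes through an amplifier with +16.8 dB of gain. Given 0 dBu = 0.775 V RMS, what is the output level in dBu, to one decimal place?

+19.5 dBu

Input level: 20·log₁₀(1.06/0.775) = 2.72 dBu.
Output: 2.72 + 16.8 = +19.5 dBu.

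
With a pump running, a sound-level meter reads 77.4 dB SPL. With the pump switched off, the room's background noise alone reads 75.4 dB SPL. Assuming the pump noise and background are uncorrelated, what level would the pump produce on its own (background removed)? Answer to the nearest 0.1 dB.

Background correction is a power subtraction:
L_src = 10·log₁₀(10^(77.4/10) − 10^(75.4/10)) = 10·log₁₀(20280000) = 73.1 dB SPL.

73.1 dB SPL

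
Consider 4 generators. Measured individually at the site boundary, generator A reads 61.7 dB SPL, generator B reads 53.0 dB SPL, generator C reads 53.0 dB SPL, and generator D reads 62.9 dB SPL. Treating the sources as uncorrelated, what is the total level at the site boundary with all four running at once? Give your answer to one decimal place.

65.8 dB SPL

Add the sources as powers (linear), then convert back to dB:
L_total = 10·log₁₀(10^(61.7/10) + 10^(53.0/10) + 10^(53.0/10) + 10^(62.9/10)) = 10·log₁₀(3828000) = 65.8 dB SPL.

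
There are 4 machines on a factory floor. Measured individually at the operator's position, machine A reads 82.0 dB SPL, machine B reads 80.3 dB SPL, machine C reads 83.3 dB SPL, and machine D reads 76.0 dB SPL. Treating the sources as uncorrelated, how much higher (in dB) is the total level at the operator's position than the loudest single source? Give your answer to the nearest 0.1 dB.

Incoherent sources sum as intensities:
L_total = 10·log₁₀(10^(82.0/10) + 10^(80.3/10) + 10^(83.3/10) + 10^(76.0/10)) = 87.15 dB SPL.
Excess over the loudest (83.3 dB): 87.15 − 83.3 = 3.9 dB.

3.9 dB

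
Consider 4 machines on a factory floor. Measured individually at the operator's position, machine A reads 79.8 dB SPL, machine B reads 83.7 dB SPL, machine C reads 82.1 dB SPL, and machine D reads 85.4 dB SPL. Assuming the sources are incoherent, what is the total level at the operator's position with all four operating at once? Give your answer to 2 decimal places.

Add the sources as powers (linear), then convert back to dB:
L_total = 10·log₁₀(10^(79.8/10) + 10^(83.7/10) + 10^(82.1/10) + 10^(85.4/10)) = 10·log₁₀(838800000) = 89.24 dB SPL.

89.24 dB SPL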